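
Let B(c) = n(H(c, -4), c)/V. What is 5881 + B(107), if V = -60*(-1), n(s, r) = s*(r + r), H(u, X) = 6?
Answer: 29512/5 ≈ 5902.4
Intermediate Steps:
n(s, r) = 2*r*s (n(s, r) = s*(2*r) = 2*r*s)
V = 60
B(c) = c/5 (B(c) = (2*c*6)/60 = (12*c)*(1/60) = c/5)
5881 + B(107) = 5881 + (⅕)*107 = 5881 + 107/5 = 29512/5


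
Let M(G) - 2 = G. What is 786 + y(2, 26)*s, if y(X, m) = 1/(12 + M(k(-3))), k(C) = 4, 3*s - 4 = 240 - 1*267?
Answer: 42421/54 ≈ 785.57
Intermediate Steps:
s = -23/3 (s = 4/3 + (240 - 1*267)/3 = 4/3 + (240 - 267)/3 = 4/3 + (⅓)*(-27) = 4/3 - 9 = -23/3 ≈ -7.6667)
M(G) = 2 + G
y(X, m) = 1/18 (y(X, m) = 1/(12 + (2 + 4)) = 1/(12 + 6) = 1/18)
786 + y(2, 26)*s = 786 + (1/18)*(-23/3) = 786 - 23/54 = 42421/54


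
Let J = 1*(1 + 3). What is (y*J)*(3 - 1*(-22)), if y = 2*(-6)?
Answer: -1200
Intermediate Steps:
y = -12
J = 4 (J = 1*4 = 4)
(y*J)*(3 - 1*(-22)) = (-12*4)*(3 - 1*(-22)) = -48*(3 + 22) = -48*25 = -1200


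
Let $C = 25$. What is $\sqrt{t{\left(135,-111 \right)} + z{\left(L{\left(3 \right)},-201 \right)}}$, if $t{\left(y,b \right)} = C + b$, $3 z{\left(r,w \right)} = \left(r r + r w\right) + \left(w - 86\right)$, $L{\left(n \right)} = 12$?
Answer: $\frac{i \sqrt{8439}}{3} \approx 30.621 i$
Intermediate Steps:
$z{\left(r,w \right)} = - \frac{86}{3} + \frac{w}{3} + \frac{r^{2}}{3} + \frac{r w}{3}$ ($z{\left(r,w \right)} = \frac{\left(r r + r w\right) + \left(w - 86\right)}{3} = \frac{\left(r^{2} + r w\right) + \left(-86 + w\right)}{3} = \frac{-86 + w + r^{2} + r w}{3} = - \frac{86}{3} + \frac{w}{3} + \frac{r^{2}}{3} + \frac{r w}{3}$)
$t{\left(y,b \right)} = 25 + b$
$\sqrt{t{\left(135,-111 \right)} + z{\left(L{\left(3 \right)},-201 \right)}} = \sqrt{\left(25 - 111\right) + \left(- \frac{86}{3} + \frac{1}{3} \left(-201\right) + \frac{12^{2}}{3} + \frac{1}{3} \cdot 12 \left(-201\right)\right)} = \sqrt{-86 - \frac{2555}{3}} = \sqrt{- \frac{2813}{3}} = \frac{i \sqrt{8439}}{3}$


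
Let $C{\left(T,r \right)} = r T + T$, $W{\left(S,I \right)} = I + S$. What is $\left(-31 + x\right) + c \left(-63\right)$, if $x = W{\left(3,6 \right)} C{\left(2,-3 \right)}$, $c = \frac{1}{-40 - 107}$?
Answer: $- \frac{466}{7} \approx -66.571$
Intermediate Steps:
$c = - \frac{1}{147}$ ($c = \frac{1}{-147} = - \frac{1}{147} \approx -0.0068027$)
$C{\left(T,r \right)} = T + T r$ ($C{\left(T,r \right)} = T r + T = T + T r$)
$x = -36$ ($x = \left(6 + 3\right) 2 \left(1 - 3\right) = 9 \cdot 2 \left(-2\right) = 9 \left(-4\right) = -36$)
$\left(-31 + x\right) + c \left(-63\right) = \left(-31 - 36\right) - - \frac{3}{7} = -67 + \frac{3}{7} = - \frac{466}{7}$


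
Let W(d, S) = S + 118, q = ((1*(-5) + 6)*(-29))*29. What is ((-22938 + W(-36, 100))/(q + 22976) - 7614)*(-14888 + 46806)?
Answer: -1076010742796/4427 ≈ -2.4306e+8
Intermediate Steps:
q = -841 (q = ((-5 + 6)*(-29))*29 = (1*(-29))*29 = -29*29 = -841)
W(d, S) = 118 + S
((-22938 + W(-36, 100))/(q + 22976) - 7614)*(-14888 + 46806) = ((-22938 + (118 + 100))/(-841 + 22976) - 7614)*(-14888 + 46806) = ((-22938 + 218)/22135 - 7614)*31918 = (-22720*1/22135 - 7614)*31918 = (-4544/4427 - 7614)*31918 = -33711722/4427*31918 = -1076010742796/4427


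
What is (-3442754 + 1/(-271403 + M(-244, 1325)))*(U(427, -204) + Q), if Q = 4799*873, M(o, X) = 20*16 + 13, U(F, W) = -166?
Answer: -3909626166950576941/271070 ≈ -1.4423e+13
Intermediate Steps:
M(o, X) = 333 (M(o, X) = 320 + 13 = 333)
Q = 4189527
(-3442754 + 1/(-271403 + M(-244, 1325)))*(U(427, -204) + Q) = (-3442754 + 1/(-271403 + 333))*(-166 + 4189527) = (-3442754 + 1/(-271070))*4189361 = (-3442754 - 1/271070)*4189361 = -933227326781/271070*4189361 = -3909626166950576941/271070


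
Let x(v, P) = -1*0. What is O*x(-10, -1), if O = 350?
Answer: 0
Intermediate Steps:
x(v, P) = 0
O*x(-10, -1) = 350*0 = 0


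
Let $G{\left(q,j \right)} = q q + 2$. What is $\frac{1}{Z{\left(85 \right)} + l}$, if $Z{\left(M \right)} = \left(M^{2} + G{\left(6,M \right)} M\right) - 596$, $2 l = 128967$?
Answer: $\frac{2}{148685} \approx 1.3451 \cdot 10^{-5}$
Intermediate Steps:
$G{\left(q,j \right)} = 2 + q^{2}$ ($G{\left(q,j \right)} = q^{2} + 2 = 2 + q^{2}$)
$l = \frac{128967}{2}$ ($l = \frac{1}{2} \cdot 128967 = \frac{128967}{2} \approx 64484.0$)
$Z{\left(M \right)} = -596 + M^{2} + 38 M$ ($Z{\left(M \right)} = \left(M^{2} + \left(2 + 6^{2}\right) M\right) - 596 = \left(M^{2} + \left(2 + 36\right) M\right) - 596 = \left(M^{2} + 38 M\right) - 596 = -596 + M^{2} + 38 M$)
$\frac{1}{Z{\left(85 \right)} + l} = \frac{1}{\left(-596 + 85^{2} + 38 \cdot 85\right) + \frac{128967}{2}} = \frac{1}{\left(-596 + 7225 + 3230\right) + \frac{128967}{2}} = \frac{1}{9859 + \frac{128967}{2}} = \frac{1}{\frac{148685}{2}} = \frac{2}{148685}$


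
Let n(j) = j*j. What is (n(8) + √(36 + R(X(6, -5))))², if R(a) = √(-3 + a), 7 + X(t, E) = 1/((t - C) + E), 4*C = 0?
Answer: (64 + √3*√(12 + I))² ≈ 4900.7 + 34.97*I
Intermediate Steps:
C = 0 (C = (¼)*0 = 0)
n(j) = j²
X(t, E) = -7 + 1/(E + t) (X(t, E) = -7 + 1/((t - 1*0) + E) = -7 + 1/((t + 0) + E) = -7 + 1/(t + E) = -7 + 1/(E + t))
(n(8) + √(36 + R(X(6, -5))))² = (8² + √(36 + √(-3 + (1 - 7*(-5) - 7*6)/(-5 + 6))))² = (64 + √(36 + √(-3 + (1 + 35 - 42)/1)))² = (64 + √(36 + √(-3 + 1*(-6))))² = (64 + √(36 + √(-3 - 6)))² = (64 + √(36 + √(-9)))² = (64 + √(36 + 3*I))²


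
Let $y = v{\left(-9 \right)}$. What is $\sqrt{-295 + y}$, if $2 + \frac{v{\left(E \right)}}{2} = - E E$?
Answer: $i \sqrt{461} \approx 21.471 i$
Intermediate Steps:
$v{\left(E \right)} = -4 - 2 E^{2}$ ($v{\left(E \right)} = -4 + 2 - E E = -4 + 2 \left(- E^{2}\right) = -4 - 2 E^{2}$)
$y = -166$ ($y = -4 - 2 \left(-9\right)^{2} = -4 - 162 = -166$)
$\sqrt{-295 + y} = \sqrt{-295 - 166} = \sqrt{-461} = i \sqrt{461}$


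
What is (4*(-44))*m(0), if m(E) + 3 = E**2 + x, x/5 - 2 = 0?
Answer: -1232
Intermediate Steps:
x = 10 (x = 10 + 5*0 = 10 + 0 = 10)
m(E) = 7 + E**2 (m(E) = -3 + (E**2 + 10) = -3 + (10 + E**2) = 7 + E**2)
(4*(-44))*m(0) = (4*(-44))*(7 + 0**2) = -176*(7 + 0) = -176*7 = -1232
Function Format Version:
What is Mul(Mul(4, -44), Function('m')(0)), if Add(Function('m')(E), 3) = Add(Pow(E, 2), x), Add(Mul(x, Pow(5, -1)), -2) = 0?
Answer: -1232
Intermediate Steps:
x = 10 (x = Add(10, Mul(5, 0)) = Add(10, 0) = 10)
Function('m')(E) = Add(7, Pow(E, 2)) (Function('m')(E) = Add(-3, Add(Pow(E, 2), 10)) = Add(-3, Add(10, Pow(E, 2))) = Add(7, Pow(E, 2)))
Mul(Mul(4, -44), Function('m')(0)) = Mul(Mul(4, -44), Add(7, Pow(0, 2))) = Mul(-176, Add(7, 0)) = Mul(-176, 7) = -1232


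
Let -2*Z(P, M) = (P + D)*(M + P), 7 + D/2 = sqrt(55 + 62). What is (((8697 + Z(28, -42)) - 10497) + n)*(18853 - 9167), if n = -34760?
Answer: -353170932 + 406812*sqrt(13) ≈ -3.5170e+8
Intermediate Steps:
D = -14 + 6*sqrt(13) (D = -14 + 2*sqrt(55 + 62) = -14 + 2*sqrt(117) = -14 + 2*(3*sqrt(13)) = -14 + 6*sqrt(13) ≈ 7.6333)
Z(P, M) = -(M + P)*(-14 + P + 6*sqrt(13))/2 (Z(P, M) = -(P + (-14 + 6*sqrt(13)))*(M + P)/2 = -(-14 + P + 6*sqrt(13))*(M + P)/2 = -(M + P)*(-14 + P + 6*sqrt(13))/2)
(((8697 + Z(28, -42)) - 10497) + n)*(18853 - 9167) = (((8697 + (-1/2*28**2 - 42*(7 - 3*sqrt(13)) + 28*(7 - 3*sqrt(13)) - 1/2*(-42)*28)) - 10497) - 34760)*(18853 - 9167) = (((8697 + (-1/2*784 + (-294 + 126*sqrt(13)) + (196 - 84*sqrt(13)) + 588)) - 10497) - 34760)*9686 = (((8697 + (-392 + (-294 + 126*sqrt(13)) + (196 - 84*sqrt(13)) + 588)) - 10497) - 34760)*9686 = (((8697 + (98 + 42*sqrt(13))) - 10497) - 34760)*9686 = (((8795 + 42*sqrt(13)) - 10497) - 34760)*9686 = ((-1702 + 42*sqrt(13)) - 34760)*9686 = (-36462 + 42*sqrt(13))*9686 = -353170932 + 406812*sqrt(13)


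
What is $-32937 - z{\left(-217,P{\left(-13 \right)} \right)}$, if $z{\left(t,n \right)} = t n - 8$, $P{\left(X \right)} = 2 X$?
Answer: $-38571$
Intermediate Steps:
$z{\left(t,n \right)} = -8 + n t$ ($z{\left(t,n \right)} = n t - 8 = -8 + n t$)
$-32937 - z{\left(-217,P{\left(-13 \right)} \right)} = -32937 - \left(-8 + 2 \left(-13\right) \left(-217\right)\right) = -32937 - \left(-8 - -5642\right) = -32937 - \left(-8 + 5642\right) = -32937 - 5634 = -38571$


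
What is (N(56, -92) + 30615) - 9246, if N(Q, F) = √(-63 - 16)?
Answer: 21369 + I*√79 ≈ 21369.0 + 8.8882*I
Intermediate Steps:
N(Q, F) = I*√79 (N(Q, F) = √(-79) = I*√79)
(N(56, -92) + 30615) - 9246 = (I*√79 + 30615) - 9246 = (30615 + I*√79) - 9246 = 21369 + I*√79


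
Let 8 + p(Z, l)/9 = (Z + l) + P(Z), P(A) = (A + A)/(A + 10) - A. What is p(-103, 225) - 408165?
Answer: -12591954/31 ≈ -4.0619e+5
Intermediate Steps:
P(A) = -A + 2*A/(10 + A) (P(A) = (2*A)/(10 + A) - A = 2*A/(10 + A) - A = -A + 2*A/(10 + A))
p(Z, l) = -72 + 9*Z + 9*l - 9*Z*(8 + Z)/(10 + Z) (p(Z, l) = -72 + 9*((Z + l) - Z*(8 + Z)/(10 + Z)) = -72 + 9*(Z + l - Z*(8 + Z)/(10 + Z)) = -72 + (9*Z + 9*l - 9*Z*(8 + Z)/(10 + Z)) = -72 + 9*Z + 9*l - 9*Z*(8 + Z)/(10 + Z))
p(-103, 225) - 408165 = 9*(-80 - 6*(-103) + 10*225 - 103*225)/(10 - 103) - 408165 = 9*(-80 + 618 + 2250 - 23175)/(-93) - 408165 = 9*(-1/93)*(-20387) - 408165 = 61161/31 - 408165 = -12591954/31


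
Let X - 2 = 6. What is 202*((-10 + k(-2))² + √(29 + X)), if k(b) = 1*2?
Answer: 12928 + 202*√37 ≈ 14157.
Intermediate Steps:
X = 8 (X = 2 + 6 = 8)
k(b) = 2
202*((-10 + k(-2))² + √(29 + X)) = 202*((-10 + 2)² + √(29 + 8)) = 202*((-8)² + √37) = 202*(64 + √37) = 12928 + 202*√37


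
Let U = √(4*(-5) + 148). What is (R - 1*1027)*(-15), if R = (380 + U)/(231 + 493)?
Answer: 2786880/181 - 30*√2/181 ≈ 15397.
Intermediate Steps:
U = 8*√2 (U = √(-20 + 148) = √128 = 8*√2 ≈ 11.314)
R = 95/181 + 2*√2/181 (R = (380 + 8*√2)/(231 + 493) = (380 + 8*√2)/724 = (380 + 8*√2)*(1/724) = 95/181 + 2*√2/181 ≈ 0.54049)
(R - 1*1027)*(-15) = ((95/181 + 2*√2/181) - 1*1027)*(-15) = ((95/181 + 2*√2/181) - 1027)*(-15) = (-185792/181 + 2*√2/181)*(-15) = 2786880/181 - 30*√2/181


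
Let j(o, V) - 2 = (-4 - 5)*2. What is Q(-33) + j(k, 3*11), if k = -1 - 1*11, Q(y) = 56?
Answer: 40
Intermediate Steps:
k = -12 (k = -1 - 11 = -12)
j(o, V) = -16 (j(o, V) = 2 + (-4 - 5)*2 = 2 - 9*2 = 2 - 18 = -16)
Q(-33) + j(k, 3*11) = 56 - 16 = 40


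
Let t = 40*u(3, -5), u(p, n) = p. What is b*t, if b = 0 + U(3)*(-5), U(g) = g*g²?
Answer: -16200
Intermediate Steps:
U(g) = g³
b = -135 (b = 0 + 3³*(-5) = 0 + 27*(-5) = 0 - 135 = -135)
t = 120 (t = 40*3 = 120)
b*t = -135*120 = -16200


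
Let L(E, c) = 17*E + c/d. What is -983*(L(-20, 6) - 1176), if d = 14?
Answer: 10428647/7 ≈ 1.4898e+6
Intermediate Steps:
L(E, c) = 17*E + c/14
-983*(L(-20, 6) - 1176) = -983*((17*(-20) + (1/14)*6) - 1176) = -983*((-340 + 3/7) - 1176) = -983*(-2377/7 - 1176) = -983*(-10609/7) = 10428647/7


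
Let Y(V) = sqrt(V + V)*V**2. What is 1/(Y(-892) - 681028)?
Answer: -170257/282470165383812 - 99458*I*sqrt(446)/70617541345953 ≈ -6.0274e-10 - 2.9744e-8*I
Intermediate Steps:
Y(V) = sqrt(2)*V**(5/2) (Y(V) = sqrt(2*V)*V**2 = (sqrt(2)*sqrt(V))*V**2 = sqrt(2)*V**(5/2))
1/(Y(-892) - 681028) = 1/(sqrt(2)*(-892)**(5/2) - 681028) = 1/(sqrt(2)*(1591328*I*sqrt(223)) - 681028) = 1/(1591328*I*sqrt(446) - 681028) = 1/(-681028 + 1591328*I*sqrt(446))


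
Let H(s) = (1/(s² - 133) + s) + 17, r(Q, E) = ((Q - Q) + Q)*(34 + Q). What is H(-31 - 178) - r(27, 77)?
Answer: -80084771/43548 ≈ -1839.0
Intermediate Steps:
r(Q, E) = Q*(34 + Q) (r(Q, E) = (0 + Q)*(34 + Q) = Q*(34 + Q))
H(s) = 17 + s + 1/(-133 + s²) (H(s) = (1/(-133 + s²) + s) + 17 = (s + 1/(-133 + s²)) + 17 = 17 + s + 1/(-133 + s²))
H(-31 - 178) - r(27, 77) = (-2260 + (-31 - 178)³ - 133*(-31 - 178) + 17*(-31 - 178)²)/(-133 + (-31 - 178)²) - 27*(34 + 27) = (-2260 + (-209)³ - 133*(-209) + 17*(-209)²)/(-133 + (-209)²) - 27*61 = (-2260 - 9129329 + 27797 + 17*43681)/(-133 + 43681) - 1*1647 = (-2260 - 9129329 + 27797 + 742577)/43548 - 1647 = (1/43548)*(-8361215) - 1647 = -8361215/43548 - 1647 = -80084771/43548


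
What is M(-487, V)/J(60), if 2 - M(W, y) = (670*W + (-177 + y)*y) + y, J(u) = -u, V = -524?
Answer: 10127/15 ≈ 675.13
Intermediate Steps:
M(W, y) = 2 - y - 670*W - y*(-177 + y) (M(W, y) = 2 - ((670*W + (-177 + y)*y) + y) = 2 - ((670*W + y*(-177 + y)) + y) = 2 - (y + 670*W + y*(-177 + y)) = 2 + (-y - 670*W - y*(-177 + y)) = 2 - y - 670*W - y*(-177 + y))
M(-487, V)/J(60) = (2 - 1*(-524)² - 670*(-487) + 176*(-524))/((-1*60)) = (2 - 1*274576 + 326290 - 92224)/(-60) = (2 - 274576 + 326290 - 92224)*(-1/60) = -40508*(-1/60) = 10127/15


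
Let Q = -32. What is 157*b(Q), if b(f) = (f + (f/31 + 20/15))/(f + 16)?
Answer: 115709/372 ≈ 311.05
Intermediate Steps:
b(f) = (4/3 + 32*f/31)/(16 + f) (b(f) = (f + (f*(1/31) + 20*(1/15)))/(16 + f) = (f + (f/31 + 4/3))/(16 + f) = (f + (4/3 + f/31))/(16 + f) = (4/3 + 32*f/31)/(16 + f))
157*b(Q) = 157*(4*(31 + 24*(-32))/(93*(16 - 32))) = 157*((4/93)*(31 - 768)/(-16)) = 157*((4/93)*(-1/16)*(-737)) = 157*(737/372) = 115709/372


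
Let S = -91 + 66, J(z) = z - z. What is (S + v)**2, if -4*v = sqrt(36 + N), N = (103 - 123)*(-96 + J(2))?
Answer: (50 + sqrt(489))**2/4 ≈ 1300.1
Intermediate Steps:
J(z) = 0
N = 1920 (N = (103 - 123)*(-96 + 0) = -20*(-96) = 1920)
S = -25
v = -sqrt(489)/2 (v = -sqrt(36 + 1920)/4 = -sqrt(489)/2 ≈ -11.057)
(S + v)**2 = (-25 - sqrt(489)/2)**2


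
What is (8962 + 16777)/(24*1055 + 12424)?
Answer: 3677/5392 ≈ 0.68194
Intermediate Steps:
(8962 + 16777)/(24*1055 + 12424) = 25739/(25320 + 12424) = 25739/37744 = 25739*(1/37744) = 3677/5392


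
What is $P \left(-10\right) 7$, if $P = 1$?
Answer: $-70$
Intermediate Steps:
$P \left(-10\right) 7 = 1 \left(-10\right) 7 = \left(-10\right) 7 = -70$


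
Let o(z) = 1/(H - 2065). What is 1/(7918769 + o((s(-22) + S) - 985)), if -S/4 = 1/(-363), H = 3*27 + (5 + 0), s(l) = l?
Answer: 1979/15671243850 ≈ 1.2628e-7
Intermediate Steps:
H = 86 (H = 81 + 5 = 86)
S = 4/363 (S = -4/(-363) = -4*(-1/363) = 4/363 ≈ 0.011019)
o(z) = -1/1979 (o(z) = 1/(86 - 2065) = 1/(-1979) = -1/1979)
1/(7918769 + o((s(-22) + S) - 985)) = 1/(7918769 - 1/1979) = 1/(15671243850/1979) = 1979/15671243850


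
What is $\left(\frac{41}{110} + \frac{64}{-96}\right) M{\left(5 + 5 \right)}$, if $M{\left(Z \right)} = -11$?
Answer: $\frac{97}{30} \approx 3.2333$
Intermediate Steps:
$\left(\frac{41}{110} + \frac{64}{-96}\right) M{\left(5 + 5 \right)} = \left(\frac{41}{110} + \frac{64}{-96}\right) \left(-11\right) = \left(41 \cdot \frac{1}{110} + 64 \left(- \frac{1}{96}\right)\right) \left(-11\right) = \left(\frac{41}{110} - \frac{2}{3}\right) \left(-11\right) = \left(- \frac{97}{330}\right) \left(-11\right) = \frac{97}{30}$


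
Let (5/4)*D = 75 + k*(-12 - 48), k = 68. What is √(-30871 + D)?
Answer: 5*I*√1363 ≈ 184.59*I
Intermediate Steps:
D = -3204 (D = 4*(75 + 68*(-12 - 48))/5 = 4*(75 + 68*(-60))/5 = 4*(75 - 4080)/5 = (⅘)*(-4005) = -3204)
√(-30871 + D) = √(-30871 - 3204) = √(-34075) = 5*I*√1363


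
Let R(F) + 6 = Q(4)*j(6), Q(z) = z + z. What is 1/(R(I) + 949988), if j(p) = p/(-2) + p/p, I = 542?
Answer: 1/949966 ≈ 1.0527e-6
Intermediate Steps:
Q(z) = 2*z
j(p) = 1 - p/2 (j(p) = p*(-1/2) + 1 = -p/2 + 1 = 1 - p/2)
R(F) = -22 (R(F) = -6 + (2*4)*(1 - 1/2*6) = -6 + 8*(1 - 3) = -6 + 8*(-2) = -6 - 16 = -22)
1/(R(I) + 949988) = 1/(-22 + 949988) = 1/949966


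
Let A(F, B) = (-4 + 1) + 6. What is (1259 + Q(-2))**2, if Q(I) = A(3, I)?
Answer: 1592644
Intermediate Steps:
A(F, B) = 3 (A(F, B) = -3 + 6 = 3)
Q(I) = 3
(1259 + Q(-2))**2 = (1259 + 3)**2 = 1262**2 = 1592644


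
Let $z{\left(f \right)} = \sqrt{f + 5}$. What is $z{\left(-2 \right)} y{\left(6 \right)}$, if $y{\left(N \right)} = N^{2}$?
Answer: $36 \sqrt{3} \approx 62.354$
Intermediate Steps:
$z{\left(f \right)} = \sqrt{5 + f}$
$z{\left(-2 \right)} y{\left(6 \right)} = \sqrt{5 - 2} \cdot 6^{2} = \sqrt{3} \cdot 36 = 36 \sqrt{3}$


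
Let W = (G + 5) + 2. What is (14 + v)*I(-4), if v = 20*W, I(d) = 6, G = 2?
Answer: 1164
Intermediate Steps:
W = 9 (W = (2 + 5) + 2 = 7 + 2 = 9)
v = 180 (v = 20*9 = 180)
(14 + v)*I(-4) = (14 + 180)*6 = 194*6 = 1164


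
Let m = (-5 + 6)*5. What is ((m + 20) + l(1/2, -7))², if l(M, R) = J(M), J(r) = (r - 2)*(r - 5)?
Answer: 16129/16 ≈ 1008.1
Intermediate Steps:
m = 5 (m = 1*5 = 5)
J(r) = (-5 + r)*(-2 + r) (J(r) = (-2 + r)*(-5 + r) = (-5 + r)*(-2 + r))
l(M, R) = 10 + M² - 7*M
((m + 20) + l(1/2, -7))² = ((5 + 20) + (10 + (1/2)² - 7/2))² = (25 + (10 + (½)² - 7*½))² = (25 + (10 + ¼ - 7/2))² = (25 + 27/4)² = (127/4)² = 16129/16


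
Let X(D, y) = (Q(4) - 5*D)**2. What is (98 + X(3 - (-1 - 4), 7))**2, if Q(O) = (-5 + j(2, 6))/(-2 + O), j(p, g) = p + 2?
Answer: 48344209/16 ≈ 3.0215e+6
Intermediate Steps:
j(p, g) = 2 + p
Q(O) = -1/(-2 + O) (Q(O) = (-5 + (2 + 2))/(-2 + O) = (-5 + 4)/(-2 + O) = -1/(-2 + O))
X(D, y) = (-1/2 - 5*D)**2 (X(D, y) = (-1/(-2 + 4) - 5*D)**2 = (-1/2 - 5*D)**2)
(98 + X(3 - (-1 - 4), 7))**2 = (98 + (1 + 10*(3 - (-1 - 4)))**2/4)**2 = (98 + (1 + 10*(3 - 1*(-5)))**2/4)**2 = (98 + (1 + 10*(3 + 5))**2/4)**2 = (98 + (1 + 10*8)**2/4)**2 = (98 + (1 + 80)**2/4)**2 = (98 + (1/4)*81**2)**2 = (98 + (1/4)*6561)**2 = (98 + 6561/4)**2 = (6953/4)**2 = 48344209/16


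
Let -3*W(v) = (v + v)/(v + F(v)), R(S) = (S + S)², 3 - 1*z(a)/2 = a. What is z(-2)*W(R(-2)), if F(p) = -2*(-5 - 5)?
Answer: -80/27 ≈ -2.9630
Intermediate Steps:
z(a) = 6 - 2*a
R(S) = 4*S² (R(S) = (2*S)² = 4*S²)
F(p) = 20 (F(p) = -2*(-10) = 20)
W(v) = -2*v/(3*(20 + v)) (W(v) = -(v + v)/(3*(v + 20)) = -2*v/(3*(20 + v)))
z(-2)*W(R(-2)) = (6 - 2*(-2))*(-2*4*(-2)²/(60 + 3*(4*(-2)²))) = (6 + 4)*(-2*4*4/(60 + 3*(4*4))) = 10*(-2*16/(60 + 3*16)) = 10*(-2*16/(60 + 48)) = 10*(-2*16/108) = 10*(-2*16*1/108) = 10*(-8/27) = -80/27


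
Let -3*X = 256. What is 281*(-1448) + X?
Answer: -1220920/3 ≈ -4.0697e+5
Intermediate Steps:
X = -256/3 (X = -⅓*256 = -256/3 ≈ -85.333)
281*(-1448) + X = 281*(-1448) - 256/3 = -406888 - 256/3 = -1220920/3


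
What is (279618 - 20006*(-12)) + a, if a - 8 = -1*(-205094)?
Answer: 724792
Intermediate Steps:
a = 205102 (a = 8 - 1*(-205094) = 8 + 205094 = 205102)
(279618 - 20006*(-12)) + a = (279618 - 20006*(-12)) + 205102 = (279618 + 240072) + 205102 = 519690 + 205102 = 724792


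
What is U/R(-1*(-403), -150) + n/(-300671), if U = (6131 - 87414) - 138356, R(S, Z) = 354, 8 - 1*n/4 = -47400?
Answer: -22035402499/35479178 ≈ -621.08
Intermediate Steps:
n = 189632 (n = 32 - 4*(-47400) = 32 + 189600 = 189632)
U = -219639 (U = -81283 - 138356 = -219639)
U/R(-1*(-403), -150) + n/(-300671) = -219639/354 + 189632/(-300671) = -219639*1/354 + 189632*(-1/300671) = -73213/118 - 189632/300671 = -22035402499/35479178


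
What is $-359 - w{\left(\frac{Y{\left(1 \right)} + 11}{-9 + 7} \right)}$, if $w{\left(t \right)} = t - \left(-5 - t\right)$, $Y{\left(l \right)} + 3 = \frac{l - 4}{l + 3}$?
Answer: $- \frac{1427}{4} \approx -356.75$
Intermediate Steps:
$Y{\left(l \right)} = -3 + \frac{-4 + l}{3 + l}$ ($Y{\left(l \right)} = -3 + \frac{l - 4}{l + 3} = -3 + \frac{-4 + l}{3 + l}$)
$w{\left(t \right)} = 5 + 2 t$ ($w{\left(t \right)} = t + \left(5 + t\right) = 5 + 2 t$)
$-359 - w{\left(\frac{Y{\left(1 \right)} + 11}{-9 + 7} \right)} = -359 - \left(5 + 2 \frac{\frac{-13 - 2}{3 + 1} + 11}{-9 + 7}\right) = -359 - \left(5 + 2 \frac{\frac{-13 - 2}{4} + 11}{-2}\right) = -359 - \left(5 + 2 \left(\frac{1}{4} \left(-15\right) + 11\right) \left(- \frac{1}{2}\right)\right) = -359 - \left(5 + 2 \left(- \frac{15}{4} + 11\right) \left(- \frac{1}{2}\right)\right) = -359 - \left(5 + 2 \cdot \frac{29}{4} \left(- \frac{1}{2}\right)\right) = -359 - \left(5 + 2 \left(- \frac{29}{8}\right)\right) = -359 - \left(5 - \frac{29}{4}\right) = -359 - - \frac{9}{4} = -359 + \frac{9}{4} = - \frac{1427}{4}$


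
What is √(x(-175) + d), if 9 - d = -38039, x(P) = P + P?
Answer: √37698 ≈ 194.16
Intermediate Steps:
x(P) = 2*P
d = 38048 (d = 9 - 1*(-38039) = 9 + 38039 = 38048)
√(x(-175) + d) = √(2*(-175) + 38048) = √(-350 + 38048) = √37698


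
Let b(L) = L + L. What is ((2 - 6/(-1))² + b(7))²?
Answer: 6084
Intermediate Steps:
b(L) = 2*L
((2 - 6/(-1))² + b(7))² = ((2 - 6/(-1))² + 2*7)² = ((2 - 6*(-1))² + 14)² = ((2 + 6)² + 14)² = (8² + 14)² = (64 + 14)² = 78² = 6084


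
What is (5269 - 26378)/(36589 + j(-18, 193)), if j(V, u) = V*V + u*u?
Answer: -1919/6742 ≈ -0.28463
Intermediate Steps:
j(V, u) = V² + u²
(5269 - 26378)/(36589 + j(-18, 193)) = (5269 - 26378)/(36589 + ((-18)² + 193²)) = -21109/(36589 + (324 + 37249)) = -21109/(36589 + 37573) = -21109/74162 = -21109*1/74162 = -1919/6742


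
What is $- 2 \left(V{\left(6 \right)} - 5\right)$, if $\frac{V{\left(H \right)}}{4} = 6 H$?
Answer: $-278$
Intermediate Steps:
$V{\left(H \right)} = 24 H$ ($V{\left(H \right)} = 4 \cdot 6 H = 24 H$)
$- 2 \left(V{\left(6 \right)} - 5\right) = - 2 \left(24 \cdot 6 - 5\right) = - 2 \left(144 - 5\right) = \left(-2\right) 139 = -278$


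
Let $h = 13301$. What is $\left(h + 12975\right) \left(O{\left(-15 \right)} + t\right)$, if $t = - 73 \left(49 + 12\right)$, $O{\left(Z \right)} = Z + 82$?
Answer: $-115246536$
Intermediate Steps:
$O{\left(Z \right)} = 82 + Z$
$t = -4453$ ($t = \left(-73\right) 61 = -4453$)
$\left(h + 12975\right) \left(O{\left(-15 \right)} + t\right) = \left(13301 + 12975\right) \left(\left(82 - 15\right) - 4453\right) = 26276 \left(67 - 4453\right) = 26276 \left(-4386\right) = -115246536$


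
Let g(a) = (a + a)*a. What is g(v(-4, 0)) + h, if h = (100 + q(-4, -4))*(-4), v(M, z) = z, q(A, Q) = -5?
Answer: -380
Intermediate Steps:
g(a) = 2*a² (g(a) = (2*a)*a = 2*a²)
h = -380 (h = (100 - 5)*(-4) = 95*(-4) = -380)
g(v(-4, 0)) + h = 2*0² - 380 = 2*0 - 380 = 0 - 380 = -380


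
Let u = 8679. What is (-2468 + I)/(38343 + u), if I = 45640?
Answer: 21586/23511 ≈ 0.91812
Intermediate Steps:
(-2468 + I)/(38343 + u) = (-2468 + 45640)/(38343 + 8679) = 43172/47022 = 43172*(1/47022) = 21586/23511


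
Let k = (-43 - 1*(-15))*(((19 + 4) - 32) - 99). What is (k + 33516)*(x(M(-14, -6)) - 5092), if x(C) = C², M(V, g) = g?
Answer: -184746240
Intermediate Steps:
k = 3024 (k = (-43 + 15)*((23 - 32) - 99) = -28*(-9 - 99) = -28*(-108) = 3024)
(k + 33516)*(x(M(-14, -6)) - 5092) = (3024 + 33516)*((-6)² - 5092) = 36540*(36 - 5092) = 36540*(-5056) = -184746240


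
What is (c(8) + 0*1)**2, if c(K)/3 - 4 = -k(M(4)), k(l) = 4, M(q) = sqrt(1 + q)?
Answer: 0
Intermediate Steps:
c(K) = 0 (c(K) = 12 + 3*(-1*4) = 12 + 3*(-4) = 12 - 12 = 0)
(c(8) + 0*1)**2 = (0 + 0*1)**2 = (0 + 0)**2 = 0**2 = 0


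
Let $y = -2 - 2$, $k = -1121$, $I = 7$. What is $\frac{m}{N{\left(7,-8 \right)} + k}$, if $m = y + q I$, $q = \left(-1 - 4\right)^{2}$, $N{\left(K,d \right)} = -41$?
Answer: $- \frac{171}{1162} \approx -0.14716$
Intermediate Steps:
$y = -4$ ($y = -2 - 2 = -4$)
$q = 25$ ($q = \left(-5\right)^{2} = 25$)
$m = 171$ ($m = -4 + 25 \cdot 7 = -4 + 175 = 171$)
$\frac{m}{N{\left(7,-8 \right)} + k} = \frac{1}{-41 - 1121} \cdot 171 = \frac{1}{-1162} \cdot 171 = \left(- \frac{1}{1162}\right) 171 = - \frac{171}{1162}$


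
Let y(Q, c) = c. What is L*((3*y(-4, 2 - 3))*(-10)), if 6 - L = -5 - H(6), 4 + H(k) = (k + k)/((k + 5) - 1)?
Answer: 246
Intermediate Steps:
H(k) = -4 + 2*k/(4 + k) (H(k) = -4 + (k + k)/((k + 5) - 1) = -4 + (2*k)/((5 + k) - 1) = -4 + (2*k)/(4 + k) = -4 + 2*k/(4 + k))
L = 41/5 (L = 6 - (-5 - 2*(-8 - 1*6)/(4 + 6)) = 6 - (-5 - 2*(-8 - 6)/10) = 6 - (-5 - 2*(-14)/10) = 6 - (-5 - 1*(-14/5)) = 6 - (-5 + 14/5) = 6 - 1*(-11/5) = 6 + 11/5 = 41/5 ≈ 8.2000)
L*((3*y(-4, 2 - 3))*(-10)) = 41*((3*(2 - 3))*(-10))/5 = 41*((3*(-1))*(-10))/5 = 41*(-3*(-10))/5 = (41/5)*30 = 246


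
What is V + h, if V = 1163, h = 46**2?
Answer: 3279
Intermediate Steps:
h = 2116
V + h = 1163 + 2116 = 3279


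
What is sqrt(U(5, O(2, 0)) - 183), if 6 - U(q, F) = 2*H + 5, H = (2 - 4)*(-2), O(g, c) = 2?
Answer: I*sqrt(190) ≈ 13.784*I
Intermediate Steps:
H = 4 (H = -2*(-2) = 4)
U(q, F) = -7 (U(q, F) = 6 - (2*4 + 5) = 6 - (8 + 5) = 6 - 1*13 = 6 - 13 = -7)
sqrt(U(5, O(2, 0)) - 183) = sqrt(-7 - 183) = sqrt(-190) = I*sqrt(190)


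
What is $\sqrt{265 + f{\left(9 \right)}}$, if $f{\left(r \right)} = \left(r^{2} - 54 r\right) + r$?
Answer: $i \sqrt{131} \approx 11.446 i$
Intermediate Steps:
$f{\left(r \right)} = r^{2} - 53 r$
$\sqrt{265 + f{\left(9 \right)}} = \sqrt{265 + 9 \left(-53 + 9\right)} = \sqrt{265 + 9 \left(-44\right)} = \sqrt{265 - 396} = \sqrt{-131} = i \sqrt{131}$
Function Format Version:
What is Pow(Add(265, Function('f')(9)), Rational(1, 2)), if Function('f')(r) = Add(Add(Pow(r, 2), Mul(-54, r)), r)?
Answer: Mul(I, Pow(131, Rational(1, 2))) ≈ Mul(11.446, I)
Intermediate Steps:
Function('f')(r) = Add(Pow(r, 2), Mul(-53, r))
Pow(Add(265, Function('f')(9)), Rational(1, 2)) = Pow(Add(265, Mul(9, Add(-53, 9))), Rational(1, 2)) = Pow(Add(265, Mul(9, -44)), Rational(1, 2)) = Pow(Add(265, -396), Rational(1, 2)) = Pow(-131, Rational(1, 2)) = Mul(I, Pow(131, Rational(1, 2)))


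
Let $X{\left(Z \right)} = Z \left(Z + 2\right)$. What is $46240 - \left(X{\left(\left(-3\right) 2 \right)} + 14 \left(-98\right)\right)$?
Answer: $47588$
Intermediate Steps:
$X{\left(Z \right)} = Z \left(2 + Z\right)$
$46240 - \left(X{\left(\left(-3\right) 2 \right)} + 14 \left(-98\right)\right) = 46240 - \left(\left(-3\right) 2 \left(2 - 6\right) + 14 \left(-98\right)\right) = 46240 - \left(- 6 \left(2 - 6\right) - 1372\right) = 46240 - \left(\left(-6\right) \left(-4\right) - 1372\right) = 46240 - \left(24 - 1372\right) = 46240 - -1348 = 46240 + 1348 = 47588$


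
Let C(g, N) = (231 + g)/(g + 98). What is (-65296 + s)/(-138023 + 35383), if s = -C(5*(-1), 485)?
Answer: 3036377/4772760 ≈ 0.63619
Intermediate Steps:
C(g, N) = (231 + g)/(98 + g)
s = -226/93 (s = -(231 + 5*(-1))/(98 + 5*(-1)) = -(231 - 5)/(98 - 5) = -226/93 ≈ -2.4301)
(-65296 + s)/(-138023 + 35383) = (-65296 - 226/93)/(-138023 + 35383) = -6072754/93/(-102640) = -6072754/93*(-1/102640) = 3036377/4772760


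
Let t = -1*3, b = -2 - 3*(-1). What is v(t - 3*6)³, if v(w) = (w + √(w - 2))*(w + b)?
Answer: 62496000 - 10400000*I*√23 ≈ 6.2496e+7 - 4.9877e+7*I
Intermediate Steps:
b = 1 (b = -2 + 3 = 1)
t = -3
v(w) = (1 + w)*(w + √(-2 + w)) (v(w) = (w + √(w - 2))*(w + 1) = (w + √(-2 + w))*(1 + w) = (1 + w)*(w + √(-2 + w)))
v(t - 3*6)³ = ((-3 - 3*6) + (-3 - 3*6)² + √(-2 + (-3 - 3*6)) + (-3 - 3*6)*√(-2 + (-3 - 3*6)))³ = ((-3 - 18) + (-3 - 18)² + √(-2 + (-3 - 18)) + (-3 - 18)*√(-2 + (-3 - 18)))³ = (-21 + (-21)² + √(-2 - 21) - 21*√(-2 - 21))³ = (-21 + 441 + √(-23) - 21*I*√23)³ = (-21 + 441 + I*√23 - 21*I*√23)³ = (420 - 20*I*√23)³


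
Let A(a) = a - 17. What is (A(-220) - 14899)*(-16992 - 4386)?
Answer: 323577408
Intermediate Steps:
A(a) = -17 + a
(A(-220) - 14899)*(-16992 - 4386) = ((-17 - 220) - 14899)*(-16992 - 4386) = (-237 - 14899)*(-21378) = -15136*(-21378) = 323577408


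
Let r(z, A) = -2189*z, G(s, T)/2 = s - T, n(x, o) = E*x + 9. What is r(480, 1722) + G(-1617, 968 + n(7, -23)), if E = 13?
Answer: -1056090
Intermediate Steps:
n(x, o) = 9 + 13*x (n(x, o) = 13*x + 9 = 9 + 13*x)
G(s, T) = -2*T + 2*s (G(s, T) = 2*(s - T) = -2*T + 2*s)
r(480, 1722) + G(-1617, 968 + n(7, -23)) = -2189*480 + (-2*(968 + (9 + 13*7)) + 2*(-1617)) = -1050720 + (-2*(968 + (9 + 91)) - 3234) = -1050720 + (-2*(968 + 100) - 3234) = -1050720 + (-2*1068 - 3234) = -1050720 + (-2136 - 3234) = -1050720 - 5370 = -1056090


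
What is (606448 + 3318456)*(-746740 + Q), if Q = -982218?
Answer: -6785994170032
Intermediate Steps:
(606448 + 3318456)*(-746740 + Q) = (606448 + 3318456)*(-746740 - 982218) = 3924904*(-1728958) = -6785994170032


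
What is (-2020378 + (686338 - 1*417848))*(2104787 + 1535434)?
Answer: -6377259487248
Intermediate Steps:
(-2020378 + (686338 - 1*417848))*(2104787 + 1535434) = (-2020378 + (686338 - 417848))*3640221 = (-2020378 + 268490)*3640221 = -1751888*3640221 = -6377259487248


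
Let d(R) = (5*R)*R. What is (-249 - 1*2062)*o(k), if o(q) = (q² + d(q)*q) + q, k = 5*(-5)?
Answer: 179160275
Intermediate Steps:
k = -25
d(R) = 5*R²
o(q) = q + q² + 5*q³ (o(q) = (q² + (5*q²)*q) + q = (q² + 5*q³) + q = q + q² + 5*q³)
(-249 - 1*2062)*o(k) = (-249 - 1*2062)*(-25*(1 - 25 + 5*(-25)²)) = (-249 - 2062)*(-25*(1 - 25 + 5*625)) = -(-57775)*(1 - 25 + 3125) = -(-57775)*3101 = -2311*(-77525) = 179160275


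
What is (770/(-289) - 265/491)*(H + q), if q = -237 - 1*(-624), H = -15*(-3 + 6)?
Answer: -155492010/141899 ≈ -1095.8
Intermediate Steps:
H = -45 (H = -15*3 = -45)
q = 387 (q = -237 + 624 = 387)
(770/(-289) - 265/491)*(H + q) = (770/(-289) - 265/491)*(-45 + 387) = (770*(-1/289) - 265*1/491)*342 = (-770/289 - 265/491)*342 = -454655/141899*342 = -155492010/141899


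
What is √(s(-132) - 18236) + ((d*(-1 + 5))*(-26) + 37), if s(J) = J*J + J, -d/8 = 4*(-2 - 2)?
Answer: -13275 + 4*I*√59 ≈ -13275.0 + 30.725*I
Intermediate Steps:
d = 128 (d = -32*(-2 - 2) = -32*(-4) = -8*(-16) = 128)
s(J) = J + J² (s(J) = J² + J = J + J²)
√(s(-132) - 18236) + ((d*(-1 + 5))*(-26) + 37) = √(-132*(1 - 132) - 18236) + ((128*(-1 + 5))*(-26) + 37) = √(-132*(-131) - 18236) + ((128*4)*(-26) + 37) = √(17292 - 18236) + (512*(-26) + 37) = √(-944) + (-13312 + 37) = 4*I*√59 - 13275 = -13275 + 4*I*√59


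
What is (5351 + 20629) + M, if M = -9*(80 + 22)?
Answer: 25062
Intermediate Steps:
M = -918 (M = -9*102 = -918)
(5351 + 20629) + M = (5351 + 20629) - 918 = 25980 - 918 = 25062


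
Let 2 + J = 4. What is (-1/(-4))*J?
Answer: 1/2 ≈ 0.50000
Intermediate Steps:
J = 2 (J = -2 + 4 = 2)
(-1/(-4))*J = -1/(-4)*2 = -1*(-1/4)*2 = (1/4)*2 = 1/2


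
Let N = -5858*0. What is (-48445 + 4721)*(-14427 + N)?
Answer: 630806148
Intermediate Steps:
N = 0
(-48445 + 4721)*(-14427 + N) = (-48445 + 4721)*(-14427 + 0) = -43724*(-14427) = 630806148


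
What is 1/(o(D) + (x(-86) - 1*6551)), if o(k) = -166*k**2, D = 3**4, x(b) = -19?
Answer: -1/1095696 ≈ -9.1266e-7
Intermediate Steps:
D = 81
1/(o(D) + (x(-86) - 1*6551)) = 1/(-166*81**2 + (-19 - 1*6551)) = 1/(-166*6561 + (-19 - 6551)) = 1/(-1089126 - 6570) = 1/(-1095696) = -1/1095696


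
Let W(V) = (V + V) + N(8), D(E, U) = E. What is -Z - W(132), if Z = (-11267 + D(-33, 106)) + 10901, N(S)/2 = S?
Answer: 119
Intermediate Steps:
N(S) = 2*S
Z = -399 (Z = (-11267 - 33) + 10901 = -11300 + 10901 = -399)
W(V) = 16 + 2*V (W(V) = (V + V) + 2*8 = 2*V + 16 = 16 + 2*V)
-Z - W(132) = -1*(-399) - (16 + 2*132) = 399 - (16 + 264) = 399 - 1*280 = 399 - 280 = 119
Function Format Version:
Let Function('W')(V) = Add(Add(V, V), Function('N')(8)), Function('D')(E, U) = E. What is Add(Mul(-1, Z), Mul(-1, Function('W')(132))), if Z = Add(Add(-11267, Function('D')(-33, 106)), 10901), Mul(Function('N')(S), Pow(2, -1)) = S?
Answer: 119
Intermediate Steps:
Function('N')(S) = Mul(2, S)
Z = -399 (Z = Add(Add(-11267, -33), 10901) = Add(-11300, 10901) = -399)
Function('W')(V) = Add(16, Mul(2, V)) (Function('W')(V) = Add(Add(V, V), Mul(2, 8)) = Add(Mul(2, V), 16) = Add(16, Mul(2, V)))
Add(Mul(-1, Z), Mul(-1, Function('W')(132))) = Add(Mul(-1, -399), Mul(-1, Add(16, Mul(2, 132)))) = Add(399, Mul(-1, Add(16, 264))) = Add(399, Mul(-1, 280)) = Add(399, -280) = 119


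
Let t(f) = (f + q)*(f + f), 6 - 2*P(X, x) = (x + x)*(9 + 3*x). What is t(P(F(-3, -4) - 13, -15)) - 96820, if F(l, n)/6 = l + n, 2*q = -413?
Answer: 701699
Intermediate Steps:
q = -413/2 (q = (½)*(-413) = -413/2 ≈ -206.50)
F(l, n) = 6*l + 6*n (F(l, n) = 6*(l + n) = 6*l + 6*n)
P(X, x) = 3 - x*(9 + 3*x) (P(X, x) = 3 - (x + x)*(9 + 3*x)/2 = 3 - 2*x*(9 + 3*x)/2 = 3 - x*(9 + 3*x))
t(f) = 2*f*(-413/2 + f) (t(f) = (f - 413/2)*(f + f) = (-413/2 + f)*(2*f) = 2*f*(-413/2 + f))
t(P(F(-3, -4) - 13, -15)) - 96820 = (3 - 9*(-15) - 3*(-15)²)*(-413 + 2*(3 - 9*(-15) - 3*(-15)²)) - 96820 = (3 + 135 - 3*225)*(-413 + 2*(3 + 135 - 3*225)) - 96820 = (3 + 135 - 675)*(-413 + 2*(3 + 135 - 675)) - 96820 = -537*(-413 + 2*(-537)) - 96820 = -537*(-413 - 1074) - 96820 = -537*(-1487) - 96820 = 798519 - 96820 = 701699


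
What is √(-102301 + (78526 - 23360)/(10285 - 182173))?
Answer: I*√188908881044322/42972 ≈ 319.85*I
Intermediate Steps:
√(-102301 + (78526 - 23360)/(10285 - 182173)) = √(-102301 + 55166/(-171888)) = √(-102301 + 55166*(-1/171888)) = √(-102301 - 27583/85944) = √(-8792184727/85944) = I*√188908881044322/42972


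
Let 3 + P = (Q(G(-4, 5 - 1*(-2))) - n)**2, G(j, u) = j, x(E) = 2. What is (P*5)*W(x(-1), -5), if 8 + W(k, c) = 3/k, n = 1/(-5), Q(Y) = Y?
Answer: -1859/5 ≈ -371.80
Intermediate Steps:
n = -1/5 (n = 1*(-1/5) = -1/5 ≈ -0.20000)
W(k, c) = -8 + 3/k
P = 286/25 (P = -3 + (-4 - 1*(-1/5))**2 = -3 + (-4 + 1/5)**2 = -3 + (-19/5)**2 = -3 + 361/25 = 286/25 ≈ 11.440)
(P*5)*W(x(-1), -5) = ((286/25)*5)*(-8 + 3/2) = 286*(-8 + 3*(1/2))/5 = 286*(-8 + 3/2)/5 = (286/5)*(-13/2) = -1859/5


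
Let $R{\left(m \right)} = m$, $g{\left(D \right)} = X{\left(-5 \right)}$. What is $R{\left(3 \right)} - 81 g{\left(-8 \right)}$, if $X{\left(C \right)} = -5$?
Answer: $408$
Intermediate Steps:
$g{\left(D \right)} = -5$
$R{\left(3 \right)} - 81 g{\left(-8 \right)} = 3 - -405 = 3 + 405 = 408$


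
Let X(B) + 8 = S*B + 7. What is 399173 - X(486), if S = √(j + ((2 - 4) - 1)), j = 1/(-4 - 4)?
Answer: 399174 - 1215*I*√2/2 ≈ 3.9917e+5 - 859.13*I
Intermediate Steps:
j = -⅛ (j = 1/(-8) = -⅛ ≈ -0.12500)
S = 5*I*√2/4 (S = √(-⅛ + ((2 - 4) - 1)) = √(-⅛ + (-2 - 1)) = √(-⅛ - 3) = √(-25/8) = 5*I*√2/4 ≈ 1.7678*I)
X(B) = -1 + 5*I*B*√2/4 (X(B) = -8 + ((5*I*√2/4)*B + 7) = -8 + (5*I*B*√2/4 + 7) = -8 + (7 + 5*I*B*√2/4) = -1 + 5*I*B*√2/4)
399173 - X(486) = 399173 - (-1 + (5/4)*I*486*√2) = 399173 - (-1 + 1215*I*√2/2) = 399173 + (1 - 1215*I*√2/2) = 399174 - 1215*I*√2/2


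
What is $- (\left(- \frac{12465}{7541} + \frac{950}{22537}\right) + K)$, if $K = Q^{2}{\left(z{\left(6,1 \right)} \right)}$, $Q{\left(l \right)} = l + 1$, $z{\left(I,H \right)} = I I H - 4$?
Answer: $- \frac{184803442258}{169951517} \approx -1087.4$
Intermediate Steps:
$z{\left(I,H \right)} = -4 + H I^{2}$ ($z{\left(I,H \right)} = I^{2} H - 4 = H I^{2} - 4 = -4 + H I^{2}$)
$Q{\left(l \right)} = 1 + l$
$K = 1089$ ($K = \left(1 - \left(4 - 6^{2}\right)\right)^{2} = \left(1 + \left(-4 + 1 \cdot 36\right)\right)^{2} = \left(1 + \left(-4 + 36\right)\right)^{2} = \left(1 + 32\right)^{2} = 33^{2} = 1089$)
$- (\left(- \frac{12465}{7541} + \frac{950}{22537}\right) + K) = - (\left(- \frac{12465}{7541} + \frac{950}{22537}\right) + 1089) = - (- \frac{273759755}{169951517} + 1089) = \left(-1\right) \frac{184803442258}{169951517} = - \frac{184803442258}{169951517}$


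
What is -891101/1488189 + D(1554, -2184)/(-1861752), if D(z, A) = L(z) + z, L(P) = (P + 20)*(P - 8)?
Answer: -880447796669/461773141188 ≈ -1.9067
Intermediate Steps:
L(P) = (-8 + P)*(20 + P) (L(P) = (20 + P)*(-8 + P) = (-8 + P)*(20 + P))
D(z, A) = -160 + z² + 13*z (D(z, A) = (-160 + z² + 12*z) + z = -160 + z² + 13*z)
-891101/1488189 + D(1554, -2184)/(-1861752) = -891101/1488189 + (-160 + 1554² + 13*1554)/(-1861752) = -891101*1/1488189 + (-160 + 2414916 + 20202)*(-1/1861752) = -891101/1488189 + 2434958*(-1/1861752) = -891101/1488189 - 1217479/930876 = -880447796669/461773141188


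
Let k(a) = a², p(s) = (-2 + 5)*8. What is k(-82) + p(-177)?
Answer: 6748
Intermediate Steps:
p(s) = 24 (p(s) = 3*8 = 24)
k(-82) + p(-177) = (-82)² + 24 = 6724 + 24 = 6748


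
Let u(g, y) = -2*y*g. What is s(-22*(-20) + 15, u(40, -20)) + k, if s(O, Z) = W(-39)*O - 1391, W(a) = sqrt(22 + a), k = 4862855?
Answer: 4861464 + 455*I*sqrt(17) ≈ 4.8615e+6 + 1876.0*I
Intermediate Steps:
u(g, y) = -2*g*y
s(O, Z) = -1391 + I*O*sqrt(17) (s(O, Z) = sqrt(22 - 39)*O - 1391 = sqrt(-17)*O - 1391 = (I*sqrt(17))*O - 1391 = I*O*sqrt(17) - 1391 = -1391 + I*O*sqrt(17))
s(-22*(-20) + 15, u(40, -20)) + k = (-1391 + I*(-22*(-20) + 15)*sqrt(17)) + 4862855 = (-1391 + I*(440 + 15)*sqrt(17)) + 4862855 = (-1391 + I*455*sqrt(17)) + 4862855 = (-1391 + 455*I*sqrt(17)) + 4862855 = 4861464 + 455*I*sqrt(17)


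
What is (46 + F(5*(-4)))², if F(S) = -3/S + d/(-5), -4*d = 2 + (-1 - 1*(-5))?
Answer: 863041/400 ≈ 2157.6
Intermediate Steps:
d = -3/2 (d = -(2 + (-1 - 1*(-5)))/4 = -(2 + (-1 + 5))/4 = -(2 + 4)/4 = -¼*6 = -3/2 ≈ -1.5000)
F(S) = 3/10 - 3/S (F(S) = -3/S - 3/2/(-5) = -3/S - 3/2*(-⅕) = -3/S + 3/10 = 3/10 - 3/S)
(46 + F(5*(-4)))² = (46 + (3/10 - 3/(5*(-4))))² = (46 + (3/10 - 3/(-20)))² = (46 + (3/10 - 3*(-1/20)))² = (46 + (3/10 + 3/20))² = (46 + 9/20)² = (929/20)² = 863041/400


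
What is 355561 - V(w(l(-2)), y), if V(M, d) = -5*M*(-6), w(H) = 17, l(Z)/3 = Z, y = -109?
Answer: 355051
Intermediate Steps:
l(Z) = 3*Z
V(M, d) = 30*M
355561 - V(w(l(-2)), y) = 355561 - 30*17 = 355561 - 1*510 = 355561 - 510 = 355051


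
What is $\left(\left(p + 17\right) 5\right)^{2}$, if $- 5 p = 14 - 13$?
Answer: $7056$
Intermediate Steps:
$p = - \frac{1}{5}$ ($p = - \frac{14 - 13}{5} = \left(- \frac{1}{5}\right) 1 = - \frac{1}{5} \approx -0.2$)
$\left(\left(p + 17\right) 5\right)^{2} = \left(\left(- \frac{1}{5} + 17\right) 5\right)^{2} = \left(\frac{84}{5} \cdot 5\right)^{2} = 84^{2} = 7056$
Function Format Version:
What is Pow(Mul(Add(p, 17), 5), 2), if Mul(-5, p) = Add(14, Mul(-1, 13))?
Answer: 7056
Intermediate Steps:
p = Rational(-1, 5) (p = Mul(Rational(-1, 5), Add(14, Mul(-1, 13))) = Mul(Rational(-1, 5), Add(14, -13)) = Mul(Rational(-1, 5), 1) = Rational(-1, 5) ≈ -0.20000)
Pow(Mul(Add(p, 17), 5), 2) = Pow(Mul(Add(Rational(-1, 5), 17), 5), 2) = Pow(Mul(Rational(84, 5), 5), 2) = Pow(84, 2) = 7056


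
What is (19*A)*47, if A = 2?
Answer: 1786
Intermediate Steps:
(19*A)*47 = (19*2)*47 = 38*47 = 1786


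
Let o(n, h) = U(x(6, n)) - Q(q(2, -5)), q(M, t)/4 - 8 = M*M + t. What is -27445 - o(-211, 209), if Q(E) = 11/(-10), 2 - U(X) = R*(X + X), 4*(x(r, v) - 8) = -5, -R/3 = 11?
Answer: -139468/5 ≈ -27894.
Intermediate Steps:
R = -33 (R = -3*11 = -33)
x(r, v) = 27/4 (x(r, v) = 8 + (1/4)*(-5) = 8 - 5/4 = 27/4)
q(M, t) = 32 + 4*t + 4*M**2 (q(M, t) = 32 + 4*(M*M + t) = 32 + 4*(M**2 + t) = 32 + 4*(t + M**2) = 32 + (4*t + 4*M**2) = 32 + 4*t + 4*M**2)
U(X) = 2 + 66*X (U(X) = 2 - (-33)*(X + X) = 2 - (-33)*2*X = 2 - (-66)*X = 2 + 66*X)
Q(E) = -11/10 (Q(E) = 11*(-1/10) = -11/10)
o(n, h) = 2243/5 (o(n, h) = (2 + 66*(27/4)) - 1*(-11/10) = (2 + 891/2) + 11/10 = 895/2 + 11/10 = 2243/5)
-27445 - o(-211, 209) = -27445 - 1*2243/5 = -27445 - 2243/5 = -139468/5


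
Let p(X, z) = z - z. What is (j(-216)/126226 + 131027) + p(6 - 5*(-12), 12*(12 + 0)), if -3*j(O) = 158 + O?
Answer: 24808521182/189339 ≈ 1.3103e+5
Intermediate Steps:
j(O) = -158/3 - O/3 (j(O) = -(158 + O)/3 = -158/3 - O/3)
p(X, z) = 0
(j(-216)/126226 + 131027) + p(6 - 5*(-12), 12*(12 + 0)) = ((-158/3 - ⅓*(-216))/126226 + 131027) + 0 = ((-158/3 + 72)*(1/126226) + 131027) + 0 = ((58/3)*(1/126226) + 131027) + 0 = (29/189339 + 131027) + 0 = 24808521182/189339 + 0 = 24808521182/189339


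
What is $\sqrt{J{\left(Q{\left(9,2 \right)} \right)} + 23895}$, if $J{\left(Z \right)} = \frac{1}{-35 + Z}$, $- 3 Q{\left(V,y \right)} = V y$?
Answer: $\frac{\sqrt{40167454}}{41} \approx 154.58$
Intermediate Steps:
$Q{\left(V,y \right)} = - \frac{V y}{3}$
$\sqrt{J{\left(Q{\left(9,2 \right)} \right)} + 23895} = \sqrt{\frac{1}{-35 - 3 \cdot 2} + 23895} = \sqrt{\frac{1}{-35 - 6} + 23895} = \sqrt{\frac{1}{-41} + 23895} = \sqrt{- \frac{1}{41} + 23895} = \sqrt{\frac{979694}{41}} = \frac{\sqrt{40167454}}{41}$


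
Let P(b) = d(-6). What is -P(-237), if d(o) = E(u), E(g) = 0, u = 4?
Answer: 0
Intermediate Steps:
d(o) = 0
P(b) = 0
-P(-237) = -1*0 = 0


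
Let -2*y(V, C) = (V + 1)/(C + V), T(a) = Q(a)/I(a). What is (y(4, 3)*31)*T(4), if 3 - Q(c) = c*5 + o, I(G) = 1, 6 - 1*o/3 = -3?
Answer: 3410/7 ≈ 487.14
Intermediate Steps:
o = 27 (o = 18 - 3*(-3) = 18 + 9 = 27)
Q(c) = -24 - 5*c (Q(c) = 3 - (c*5 + 27) = 3 - (5*c + 27) = 3 - (27 + 5*c) = 3 + (-27 - 5*c) = -24 - 5*c)
T(a) = -24 - 5*a (T(a) = (-24 - 5*a)/1 = (-24 - 5*a)*1 = -24 - 5*a)
y(V, C) = -(1 + V)/(2*(C + V)) (y(V, C) = -(V + 1)/(2*(C + V)) = -(1 + V)/(2*(C + V)))
(y(4, 3)*31)*T(4) = (((-1 - 1*4)/(2*(3 + 4)))*31)*(-24 - 5*4) = (((1/2)*(-1 - 4)/7)*31)*(-24 - 20) = (((1/2)*(1/7)*(-5))*31)*(-44) = -5/14*31*(-44) = -155/14*(-44) = 3410/7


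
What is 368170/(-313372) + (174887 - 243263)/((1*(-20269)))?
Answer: 6982343071/3175868534 ≈ 2.1986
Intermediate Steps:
368170/(-313372) + (174887 - 243263)/((1*(-20269))) = 368170*(-1/313372) - 68376/(-20269) = -184085/156686 - 68376*(-1/20269) = -184085/156686 + 68376/20269 = 6982343071/3175868534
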